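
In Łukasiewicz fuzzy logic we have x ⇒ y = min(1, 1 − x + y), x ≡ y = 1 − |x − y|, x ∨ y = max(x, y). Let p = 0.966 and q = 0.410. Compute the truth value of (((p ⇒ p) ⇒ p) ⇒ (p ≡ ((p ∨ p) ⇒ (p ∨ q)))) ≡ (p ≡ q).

0.444

p ⇒ p = min(1, 1 − 0.966 + 0.966) = min(1, 1.000) = 1.000
(p ⇒ p) ⇒ p = min(1, 1 − 1.000 + 0.966) = min(1, 0.966) = 0.966
p ∨ p = max(0.966, 0.966) = 0.966
p ∨ q = max(0.966, 0.410) = 0.966
(p ∨ p) ⇒ (p ∨ q) = min(1, 1 − 0.966 + 0.966) = min(1, 1.000) = 1.000
p ≡ ((p ∨ p) ⇒ (p ∨ q)) = 1 − |0.966 − 1.000| = 1 − 0.034 = 0.966
((p ⇒ p) ⇒ p) ⇒ (p ≡ ((p ∨ p) ⇒ (p ∨ q))) = min(1, 1 − 0.966 + 0.966) = min(1, 1.000) = 1.000
p ≡ q = 1 − |0.966 − 0.410| = 1 − 0.556 = 0.444
(((p ⇒ p) ⇒ p) ⇒ (p ≡ ((p ∨ p) ⇒ (p ∨ q)))) ≡ (p ≡ q) = 1 − |1.000 − 0.444| = 1 − 0.556 = 0.444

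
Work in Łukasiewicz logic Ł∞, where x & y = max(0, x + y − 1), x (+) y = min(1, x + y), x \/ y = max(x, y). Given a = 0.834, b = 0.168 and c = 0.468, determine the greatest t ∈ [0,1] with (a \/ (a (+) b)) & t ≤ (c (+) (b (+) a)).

1.000

a (+) b = min(1, 0.834 + 0.168) = min(1, 1.002) = 1.000
a \/ (a (+) b) = max(0.834, 1.000) = 1.000
So the left factor is a \/ (a (+) b) = 1.000.
b (+) a = min(1, 0.168 + 0.834) = min(1, 1.002) = 1.000
c (+) (b (+) a) = min(1, 0.468 + 1.000) = min(1, 1.468) = 1.000
So the right-hand bound is c (+) (b (+) a) = 1.000.
The residuum of the Łukasiewicz t-norm gives the supremum: min(1, 1 − 1.000 + 1.000).
1 − 1.000 + 1.000 = 1.000, so t = min(1, 1.000) = 1.000.
Check: 1.000 & 1.000 = max(0, 1.000) = 1.000 ≤ 1.000.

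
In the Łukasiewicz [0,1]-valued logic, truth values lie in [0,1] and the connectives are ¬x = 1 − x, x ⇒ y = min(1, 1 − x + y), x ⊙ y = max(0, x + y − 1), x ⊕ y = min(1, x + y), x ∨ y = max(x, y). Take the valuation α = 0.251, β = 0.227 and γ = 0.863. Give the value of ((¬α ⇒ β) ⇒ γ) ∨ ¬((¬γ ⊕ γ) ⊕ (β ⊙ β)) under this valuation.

1.000

¬α = 1 − 0.251 = 0.749
¬α ⇒ β = min(1, 1 − 0.749 + 0.227) = min(1, 0.478) = 0.478
(¬α ⇒ β) ⇒ γ = min(1, 1 − 0.478 + 0.863) = min(1, 1.385) = 1.000
¬γ = 1 − 0.863 = 0.137
¬γ ⊕ γ = min(1, 0.137 + 0.863) = min(1, 1.000) = 1.000
β ⊙ β = max(0, 0.227 + 0.227 − 1) = max(0, -0.546) = 0.000
(¬γ ⊕ γ) ⊕ (β ⊙ β) = min(1, 1.000 + 0.000) = min(1, 1.000) = 1.000
¬((¬γ ⊕ γ) ⊕ (β ⊙ β)) = 1 − 1.000 = 0.000
((¬α ⇒ β) ⇒ γ) ∨ ¬((¬γ ⊕ γ) ⊕ (β ⊙ β)) = max(1.000, 0.000) = 1.000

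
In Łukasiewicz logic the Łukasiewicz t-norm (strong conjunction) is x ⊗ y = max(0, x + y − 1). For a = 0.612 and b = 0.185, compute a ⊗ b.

a ⊗ b = max(0, 0.612 + 0.185 − 1) = max(0, -0.203) = 0.000
For comparison, the Gödel (minimum) t-norm min(x, y) would give 0.185.

0.000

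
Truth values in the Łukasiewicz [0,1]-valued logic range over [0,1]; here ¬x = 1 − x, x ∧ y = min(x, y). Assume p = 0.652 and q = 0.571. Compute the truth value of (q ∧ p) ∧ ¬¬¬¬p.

0.571

q ∧ p = min(0.571, 0.652) = 0.571
¬p = 1 − 0.652 = 0.348
¬¬p = 1 − 0.348 = 0.652
¬¬¬p = 1 − 0.652 = 0.348
¬¬¬¬p = 1 − 0.348 = 0.652
(q ∧ p) ∧ ¬¬¬¬p = min(0.571, 0.652) = 0.571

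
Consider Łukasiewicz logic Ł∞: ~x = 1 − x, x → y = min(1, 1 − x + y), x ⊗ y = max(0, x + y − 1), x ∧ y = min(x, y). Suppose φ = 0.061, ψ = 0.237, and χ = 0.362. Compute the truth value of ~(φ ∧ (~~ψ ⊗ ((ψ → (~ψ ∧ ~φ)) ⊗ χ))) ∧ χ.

~ψ = 1 − 0.237 = 0.763
~~ψ = 1 − 0.763 = 0.237
~φ = 1 − 0.061 = 0.939
~ψ ∧ ~φ = min(0.763, 0.939) = 0.763
ψ → (~ψ ∧ ~φ) = min(1, 1 − 0.237 + 0.763) = min(1, 1.526) = 1.000
(ψ → (~ψ ∧ ~φ)) ⊗ χ = max(0, 1.000 + 0.362 − 1) = max(0, 0.362) = 0.362
~~ψ ⊗ ((ψ → (~ψ ∧ ~φ)) ⊗ χ) = max(0, 0.237 + 0.362 − 1) = max(0, -0.401) = 0.000
φ ∧ (~~ψ ⊗ ((ψ → (~ψ ∧ ~φ)) ⊗ χ)) = min(0.061, 0.000) = 0.000
~(φ ∧ (~~ψ ⊗ ((ψ → (~ψ ∧ ~φ)) ⊗ χ))) = 1 − 0.000 = 1.000
~(φ ∧ (~~ψ ⊗ ((ψ → (~ψ ∧ ~φ)) ⊗ χ))) ∧ χ = min(1.000, 0.362) = 0.362

0.362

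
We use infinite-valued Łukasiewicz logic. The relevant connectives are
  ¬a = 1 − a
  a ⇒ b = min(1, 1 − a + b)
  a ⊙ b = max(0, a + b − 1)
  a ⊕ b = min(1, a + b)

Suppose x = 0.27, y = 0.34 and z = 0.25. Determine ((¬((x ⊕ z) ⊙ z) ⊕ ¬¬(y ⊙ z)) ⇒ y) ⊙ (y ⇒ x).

x ⊕ z = min(1, 0.27 + 0.25) = min(1, 0.52) = 0.52
(x ⊕ z) ⊙ z = max(0, 0.52 + 0.25 − 1) = max(0, -0.23) = 0.00
¬((x ⊕ z) ⊙ z) = 1 − 0.00 = 1.00
y ⊙ z = max(0, 0.34 + 0.25 − 1) = max(0, -0.41) = 0.00
¬(y ⊙ z) = 1 − 0.00 = 1.00
¬¬(y ⊙ z) = 1 − 1.00 = 0.00
¬((x ⊕ z) ⊙ z) ⊕ ¬¬(y ⊙ z) = min(1, 1.00 + 0.00) = min(1, 1.00) = 1.00
(¬((x ⊕ z) ⊙ z) ⊕ ¬¬(y ⊙ z)) ⇒ y = min(1, 1 − 1.00 + 0.34) = min(1, 0.34) = 0.34
y ⇒ x = min(1, 1 − 0.34 + 0.27) = min(1, 0.93) = 0.93
((¬((x ⊕ z) ⊙ z) ⊕ ¬¬(y ⊙ z)) ⇒ y) ⊙ (y ⇒ x) = max(0, 0.34 + 0.93 − 1) = max(0, 0.27) = 0.27

0.27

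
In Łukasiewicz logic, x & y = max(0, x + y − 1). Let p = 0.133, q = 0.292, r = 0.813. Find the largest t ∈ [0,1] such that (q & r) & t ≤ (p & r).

q & r = max(0, 0.292 + 0.813 − 1) = max(0, 0.105) = 0.105
So the left factor is q & r = 0.105.
p & r = max(0, 0.133 + 0.813 − 1) = max(0, -0.054) = 0.000
So the right-hand bound is p & r = 0.000.
The residuum of the Łukasiewicz t-norm gives the supremum: min(1, 1 − 0.105 + 0.000).
1 − 0.105 + 0.000 = 0.895, so t = min(1, 0.895) = 0.895.
Check: 0.105 & 0.895 = max(0, 0.000) = 0.000 ≤ 0.000.

0.895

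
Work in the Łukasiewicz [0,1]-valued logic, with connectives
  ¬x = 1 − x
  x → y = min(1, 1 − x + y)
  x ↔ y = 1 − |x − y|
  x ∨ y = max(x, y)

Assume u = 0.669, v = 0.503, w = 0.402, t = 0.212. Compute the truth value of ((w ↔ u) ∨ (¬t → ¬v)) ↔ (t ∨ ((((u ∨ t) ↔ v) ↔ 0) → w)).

w ↔ u = 1 − |0.402 − 0.669| = 1 − 0.267 = 0.733
¬t = 1 − 0.212 = 0.788
¬v = 1 − 0.503 = 0.497
¬t → ¬v = min(1, 1 − 0.788 + 0.497) = min(1, 0.709) = 0.709
(w ↔ u) ∨ (¬t → ¬v) = max(0.733, 0.709) = 0.733
u ∨ t = max(0.669, 0.212) = 0.669
(u ∨ t) ↔ v = 1 − |0.669 − 0.503| = 1 − 0.166 = 0.834
((u ∨ t) ↔ v) ↔ 0 = 1 − |0.834 − 0.000| = 1 − 0.834 = 0.166
(((u ∨ t) ↔ v) ↔ 0) → w = min(1, 1 − 0.166 + 0.402) = min(1, 1.236) = 1.000
t ∨ ((((u ∨ t) ↔ v) ↔ 0) → w) = max(0.212, 1.000) = 1.000
((w ↔ u) ∨ (¬t → ¬v)) ↔ (t ∨ ((((u ∨ t) ↔ v) ↔ 0) → w)) = 1 − |0.733 − 1.000| = 1 − 0.267 = 0.733

0.733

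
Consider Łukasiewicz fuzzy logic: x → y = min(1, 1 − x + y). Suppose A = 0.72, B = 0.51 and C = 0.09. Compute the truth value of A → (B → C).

0.86

B → C = min(1, 1 − 0.51 + 0.09) = min(1, 0.58) = 0.58
A → (B → C) = min(1, 1 − 0.72 + 0.58) = min(1, 0.86) = 0.86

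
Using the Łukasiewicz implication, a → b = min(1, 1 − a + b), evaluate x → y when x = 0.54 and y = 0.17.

x → y = min(1, 1 − 0.54 + 0.17) = min(1, 0.63) = 0.63
For comparison, the Gödel implication (1 if a ≤ b else b) would give 0.17.

0.63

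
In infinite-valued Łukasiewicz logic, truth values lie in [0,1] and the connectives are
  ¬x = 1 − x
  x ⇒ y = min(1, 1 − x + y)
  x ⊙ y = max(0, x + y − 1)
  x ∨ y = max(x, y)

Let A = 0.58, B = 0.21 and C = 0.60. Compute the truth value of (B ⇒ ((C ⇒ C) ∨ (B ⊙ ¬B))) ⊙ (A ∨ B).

0.58

C ⇒ C = min(1, 1 − 0.60 + 0.60) = min(1, 1.00) = 1.00
¬B = 1 − 0.21 = 0.79
B ⊙ ¬B = max(0, 0.21 + 0.79 − 1) = max(0, 0.00) = 0.00
(C ⇒ C) ∨ (B ⊙ ¬B) = max(1.00, 0.00) = 1.00
B ⇒ ((C ⇒ C) ∨ (B ⊙ ¬B)) = min(1, 1 − 0.21 + 1.00) = min(1, 1.79) = 1.00
A ∨ B = max(0.58, 0.21) = 0.58
(B ⇒ ((C ⇒ C) ∨ (B ⊙ ¬B))) ⊙ (A ∨ B) = max(0, 1.00 + 0.58 − 1) = max(0, 0.58) = 0.58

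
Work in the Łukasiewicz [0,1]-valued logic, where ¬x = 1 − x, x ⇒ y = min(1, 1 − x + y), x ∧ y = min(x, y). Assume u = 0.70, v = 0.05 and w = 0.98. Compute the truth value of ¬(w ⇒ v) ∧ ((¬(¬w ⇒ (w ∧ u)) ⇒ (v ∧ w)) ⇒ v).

w ⇒ v = min(1, 1 − 0.98 + 0.05) = min(1, 0.07) = 0.07
¬(w ⇒ v) = 1 − 0.07 = 0.93
¬w = 1 − 0.98 = 0.02
w ∧ u = min(0.98, 0.70) = 0.70
¬w ⇒ (w ∧ u) = min(1, 1 − 0.02 + 0.70) = min(1, 1.68) = 1.00
¬(¬w ⇒ (w ∧ u)) = 1 − 1.00 = 0.00
v ∧ w = min(0.05, 0.98) = 0.05
¬(¬w ⇒ (w ∧ u)) ⇒ (v ∧ w) = min(1, 1 − 0.00 + 0.05) = min(1, 1.05) = 1.00
(¬(¬w ⇒ (w ∧ u)) ⇒ (v ∧ w)) ⇒ v = min(1, 1 − 1.00 + 0.05) = min(1, 0.05) = 0.05
¬(w ⇒ v) ∧ ((¬(¬w ⇒ (w ∧ u)) ⇒ (v ∧ w)) ⇒ v) = min(0.93, 0.05) = 0.05

0.05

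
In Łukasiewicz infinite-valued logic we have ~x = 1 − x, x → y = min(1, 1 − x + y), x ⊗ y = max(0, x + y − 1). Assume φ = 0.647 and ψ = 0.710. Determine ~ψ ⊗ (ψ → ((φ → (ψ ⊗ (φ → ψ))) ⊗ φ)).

~ψ = 1 − 0.710 = 0.290
φ → ψ = min(1, 1 − 0.647 + 0.710) = min(1, 1.063) = 1.000
ψ ⊗ (φ → ψ) = max(0, 0.710 + 1.000 − 1) = max(0, 0.710) = 0.710
φ → (ψ ⊗ (φ → ψ)) = min(1, 1 − 0.647 + 0.710) = min(1, 1.063) = 1.000
(φ → (ψ ⊗ (φ → ψ))) ⊗ φ = max(0, 1.000 + 0.647 − 1) = max(0, 0.647) = 0.647
ψ → ((φ → (ψ ⊗ (φ → ψ))) ⊗ φ) = min(1, 1 − 0.710 + 0.647) = min(1, 0.937) = 0.937
~ψ ⊗ (ψ → ((φ → (ψ ⊗ (φ → ψ))) ⊗ φ)) = max(0, 0.290 + 0.937 − 1) = max(0, 0.227) = 0.227

0.227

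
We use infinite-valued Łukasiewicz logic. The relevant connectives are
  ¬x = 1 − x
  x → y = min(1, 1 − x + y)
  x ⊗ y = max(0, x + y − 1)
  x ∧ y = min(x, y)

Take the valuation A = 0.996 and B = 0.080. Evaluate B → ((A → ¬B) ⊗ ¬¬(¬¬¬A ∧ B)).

0.920

¬B = 1 − 0.080 = 0.920
A → ¬B = min(1, 1 − 0.996 + 0.920) = min(1, 0.924) = 0.924
¬A = 1 − 0.996 = 0.004
¬¬A = 1 − 0.004 = 0.996
¬¬¬A = 1 − 0.996 = 0.004
¬¬¬A ∧ B = min(0.004, 0.080) = 0.004
¬(¬¬¬A ∧ B) = 1 − 0.004 = 0.996
¬¬(¬¬¬A ∧ B) = 1 − 0.996 = 0.004
(A → ¬B) ⊗ ¬¬(¬¬¬A ∧ B) = max(0, 0.924 + 0.004 − 1) = max(0, -0.072) = 0.000
B → ((A → ¬B) ⊗ ¬¬(¬¬¬A ∧ B)) = min(1, 1 − 0.080 + 0.000) = min(1, 0.920) = 0.920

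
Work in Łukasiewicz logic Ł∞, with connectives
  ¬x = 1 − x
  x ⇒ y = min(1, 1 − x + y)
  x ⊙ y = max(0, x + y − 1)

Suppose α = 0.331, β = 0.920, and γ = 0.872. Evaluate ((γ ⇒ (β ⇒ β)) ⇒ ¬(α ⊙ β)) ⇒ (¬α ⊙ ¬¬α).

β ⇒ β = min(1, 1 − 0.920 + 0.920) = min(1, 1.000) = 1.000
γ ⇒ (β ⇒ β) = min(1, 1 − 0.872 + 1.000) = min(1, 1.128) = 1.000
α ⊙ β = max(0, 0.331 + 0.920 − 1) = max(0, 0.251) = 0.251
¬(α ⊙ β) = 1 − 0.251 = 0.749
(γ ⇒ (β ⇒ β)) ⇒ ¬(α ⊙ β) = min(1, 1 − 1.000 + 0.749) = min(1, 0.749) = 0.749
¬α = 1 − 0.331 = 0.669
¬¬α = 1 − 0.669 = 0.331
¬α ⊙ ¬¬α = max(0, 0.669 + 0.331 − 1) = max(0, 0.000) = 0.000
((γ ⇒ (β ⇒ β)) ⇒ ¬(α ⊙ β)) ⇒ (¬α ⊙ ¬¬α) = min(1, 1 − 0.749 + 0.000) = min(1, 0.251) = 0.251

0.251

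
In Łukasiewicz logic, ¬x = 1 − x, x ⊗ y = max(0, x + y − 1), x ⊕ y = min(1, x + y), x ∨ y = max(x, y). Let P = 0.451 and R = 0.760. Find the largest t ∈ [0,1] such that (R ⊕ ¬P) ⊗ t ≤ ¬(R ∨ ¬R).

0.240

¬P = 1 − 0.451 = 0.549
R ⊕ ¬P = min(1, 0.760 + 0.549) = min(1, 1.309) = 1.000
So the left factor is R ⊕ ¬P = 1.000.
¬R = 1 − 0.760 = 0.240
R ∨ ¬R = max(0.760, 0.240) = 0.760
¬(R ∨ ¬R) = 1 − 0.760 = 0.240
So the right-hand bound is ¬(R ∨ ¬R) = 0.240.
The residuum of the Łukasiewicz t-norm gives the supremum: min(1, 1 − 1.000 + 0.240).
1 − 1.000 + 0.240 = 0.240, so t = min(1, 0.240) = 0.240.
Check: 1.000 ⊗ 0.240 = max(0, 0.240) = 0.240 ≤ 0.240.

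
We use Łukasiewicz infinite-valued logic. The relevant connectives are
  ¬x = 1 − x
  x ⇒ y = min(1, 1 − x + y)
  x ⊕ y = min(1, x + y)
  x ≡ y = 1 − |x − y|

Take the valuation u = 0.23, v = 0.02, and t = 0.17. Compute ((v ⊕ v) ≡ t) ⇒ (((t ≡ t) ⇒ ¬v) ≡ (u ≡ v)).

v ⊕ v = min(1, 0.02 + 0.02) = min(1, 0.04) = 0.04
(v ⊕ v) ≡ t = 1 − |0.04 − 0.17| = 1 − 0.13 = 0.87
t ≡ t = 1 − |0.17 − 0.17| = 1 − 0.00 = 1.00
¬v = 1 − 0.02 = 0.98
(t ≡ t) ⇒ ¬v = min(1, 1 − 1.00 + 0.98) = min(1, 0.98) = 0.98
u ≡ v = 1 − |0.23 − 0.02| = 1 − 0.21 = 0.79
((t ≡ t) ⇒ ¬v) ≡ (u ≡ v) = 1 − |0.98 − 0.79| = 1 − 0.19 = 0.81
((v ⊕ v) ≡ t) ⇒ (((t ≡ t) ⇒ ¬v) ≡ (u ≡ v)) = min(1, 1 − 0.87 + 0.81) = min(1, 0.94) = 0.94

0.94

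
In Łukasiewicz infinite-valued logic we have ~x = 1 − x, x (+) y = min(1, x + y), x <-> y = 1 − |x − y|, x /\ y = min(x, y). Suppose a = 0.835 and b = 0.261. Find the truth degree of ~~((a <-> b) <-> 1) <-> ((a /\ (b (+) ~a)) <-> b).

a <-> b = 1 − |0.835 − 0.261| = 1 − 0.574 = 0.426
(a <-> b) <-> 1 = 1 − |0.426 − 1.000| = 1 − 0.574 = 0.426
~((a <-> b) <-> 1) = 1 − 0.426 = 0.574
~~((a <-> b) <-> 1) = 1 − 0.574 = 0.426
~a = 1 − 0.835 = 0.165
b (+) ~a = min(1, 0.261 + 0.165) = min(1, 0.426) = 0.426
a /\ (b (+) ~a) = min(0.835, 0.426) = 0.426
(a /\ (b (+) ~a)) <-> b = 1 − |0.426 − 0.261| = 1 − 0.165 = 0.835
~~((a <-> b) <-> 1) <-> ((a /\ (b (+) ~a)) <-> b) = 1 − |0.426 − 0.835| = 1 − 0.409 = 0.591

0.591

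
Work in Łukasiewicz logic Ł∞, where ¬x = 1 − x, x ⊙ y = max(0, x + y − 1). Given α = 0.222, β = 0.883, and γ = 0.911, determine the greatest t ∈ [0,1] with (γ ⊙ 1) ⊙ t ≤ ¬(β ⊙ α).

0.984

γ ⊙ 1 = max(0, 0.911 + 1.000 − 1) = max(0, 0.911) = 0.911
So the left factor is γ ⊙ 1 = 0.911.
β ⊙ α = max(0, 0.883 + 0.222 − 1) = max(0, 0.105) = 0.105
¬(β ⊙ α) = 1 − 0.105 = 0.895
So the right-hand bound is ¬(β ⊙ α) = 0.895.
The residuum of the Łukasiewicz t-norm gives the supremum: min(1, 1 − 0.911 + 0.895).
1 − 0.911 + 0.895 = 0.984, so t = min(1, 0.984) = 0.984.
Check: 0.911 ⊙ 0.984 = max(0, 0.895) = 0.895 ≤ 0.895.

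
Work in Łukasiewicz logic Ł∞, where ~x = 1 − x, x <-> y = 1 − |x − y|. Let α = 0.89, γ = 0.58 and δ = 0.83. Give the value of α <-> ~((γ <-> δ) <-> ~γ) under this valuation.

γ <-> δ = 1 − |0.58 − 0.83| = 1 − 0.25 = 0.75
~γ = 1 − 0.58 = 0.42
(γ <-> δ) <-> ~γ = 1 − |0.75 − 0.42| = 1 − 0.33 = 0.67
~((γ <-> δ) <-> ~γ) = 1 − 0.67 = 0.33
α <-> ~((γ <-> δ) <-> ~γ) = 1 − |0.89 − 0.33| = 1 − 0.56 = 0.44

0.44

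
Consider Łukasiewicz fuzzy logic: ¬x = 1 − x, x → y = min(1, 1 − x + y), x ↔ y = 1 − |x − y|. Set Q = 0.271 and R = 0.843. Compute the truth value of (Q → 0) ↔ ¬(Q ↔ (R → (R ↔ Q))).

0.585

Q → 0 = min(1, 1 − 0.271 + 0.000) = min(1, 0.729) = 0.729
R ↔ Q = 1 − |0.843 − 0.271| = 1 − 0.572 = 0.428
R → (R ↔ Q) = min(1, 1 − 0.843 + 0.428) = min(1, 0.585) = 0.585
Q ↔ (R → (R ↔ Q)) = 1 − |0.271 − 0.585| = 1 − 0.314 = 0.686
¬(Q ↔ (R → (R ↔ Q))) = 1 − 0.686 = 0.314
(Q → 0) ↔ ¬(Q ↔ (R → (R ↔ Q))) = 1 − |0.729 − 0.314| = 1 − 0.415 = 0.585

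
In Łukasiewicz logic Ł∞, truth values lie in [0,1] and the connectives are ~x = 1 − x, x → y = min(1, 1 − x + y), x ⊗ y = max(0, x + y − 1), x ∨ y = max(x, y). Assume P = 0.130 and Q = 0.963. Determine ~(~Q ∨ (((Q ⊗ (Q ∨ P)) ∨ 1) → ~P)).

~Q = 1 − 0.963 = 0.037
Q ∨ P = max(0.963, 0.130) = 0.963
Q ⊗ (Q ∨ P) = max(0, 0.963 + 0.963 − 1) = max(0, 0.926) = 0.926
(Q ⊗ (Q ∨ P)) ∨ 1 = max(0.926, 1.000) = 1.000
~P = 1 − 0.130 = 0.870
((Q ⊗ (Q ∨ P)) ∨ 1) → ~P = min(1, 1 − 1.000 + 0.870) = min(1, 0.870) = 0.870
~Q ∨ (((Q ⊗ (Q ∨ P)) ∨ 1) → ~P) = max(0.037, 0.870) = 0.870
~(~Q ∨ (((Q ⊗ (Q ∨ P)) ∨ 1) → ~P)) = 1 − 0.870 = 0.130

0.130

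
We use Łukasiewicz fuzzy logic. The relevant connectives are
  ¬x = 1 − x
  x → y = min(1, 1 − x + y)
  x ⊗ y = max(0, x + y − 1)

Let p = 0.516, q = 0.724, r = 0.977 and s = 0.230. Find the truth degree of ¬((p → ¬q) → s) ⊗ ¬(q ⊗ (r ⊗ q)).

0.105

¬q = 1 − 0.724 = 0.276
p → ¬q = min(1, 1 − 0.516 + 0.276) = min(1, 0.760) = 0.760
(p → ¬q) → s = min(1, 1 − 0.760 + 0.230) = min(1, 0.470) = 0.470
¬((p → ¬q) → s) = 1 − 0.470 = 0.530
r ⊗ q = max(0, 0.977 + 0.724 − 1) = max(0, 0.701) = 0.701
q ⊗ (r ⊗ q) = max(0, 0.724 + 0.701 − 1) = max(0, 0.425) = 0.425
¬(q ⊗ (r ⊗ q)) = 1 − 0.425 = 0.575
¬((p → ¬q) → s) ⊗ ¬(q ⊗ (r ⊗ q)) = max(0, 0.530 + 0.575 − 1) = max(0, 0.105) = 0.105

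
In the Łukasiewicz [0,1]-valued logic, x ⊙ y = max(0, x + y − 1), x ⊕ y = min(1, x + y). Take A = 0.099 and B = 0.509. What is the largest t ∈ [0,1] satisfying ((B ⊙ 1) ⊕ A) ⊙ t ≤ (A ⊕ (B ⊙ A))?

0.491

B ⊙ 1 = max(0, 0.509 + 1.000 − 1) = max(0, 0.509) = 0.509
(B ⊙ 1) ⊕ A = min(1, 0.509 + 0.099) = min(1, 0.608) = 0.608
So the left factor is (B ⊙ 1) ⊕ A = 0.608.
B ⊙ A = max(0, 0.509 + 0.099 − 1) = max(0, -0.392) = 0.000
A ⊕ (B ⊙ A) = min(1, 0.099 + 0.000) = min(1, 0.099) = 0.099
So the right-hand bound is A ⊕ (B ⊙ A) = 0.099.
The residuum of the Łukasiewicz t-norm gives the supremum: min(1, 1 − 0.608 + 0.099).
1 − 0.608 + 0.099 = 0.491, so t = min(1, 0.491) = 0.491.
Check: 0.608 ⊙ 0.491 = max(0, 0.099) = 0.099 ≤ 0.099.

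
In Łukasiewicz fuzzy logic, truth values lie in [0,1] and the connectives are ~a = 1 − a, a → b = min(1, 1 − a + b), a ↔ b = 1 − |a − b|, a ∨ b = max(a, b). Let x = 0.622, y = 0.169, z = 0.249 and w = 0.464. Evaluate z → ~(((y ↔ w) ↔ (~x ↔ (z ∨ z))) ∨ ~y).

0.917

y ↔ w = 1 − |0.169 − 0.464| = 1 − 0.295 = 0.705
~x = 1 − 0.622 = 0.378
z ∨ z = max(0.249, 0.249) = 0.249
~x ↔ (z ∨ z) = 1 − |0.378 − 0.249| = 1 − 0.129 = 0.871
(y ↔ w) ↔ (~x ↔ (z ∨ z)) = 1 − |0.705 − 0.871| = 1 − 0.166 = 0.834
~y = 1 − 0.169 = 0.831
((y ↔ w) ↔ (~x ↔ (z ∨ z))) ∨ ~y = max(0.834, 0.831) = 0.834
~(((y ↔ w) ↔ (~x ↔ (z ∨ z))) ∨ ~y) = 1 − 0.834 = 0.166
z → ~(((y ↔ w) ↔ (~x ↔ (z ∨ z))) ∨ ~y) = min(1, 1 − 0.249 + 0.166) = min(1, 0.917) = 0.917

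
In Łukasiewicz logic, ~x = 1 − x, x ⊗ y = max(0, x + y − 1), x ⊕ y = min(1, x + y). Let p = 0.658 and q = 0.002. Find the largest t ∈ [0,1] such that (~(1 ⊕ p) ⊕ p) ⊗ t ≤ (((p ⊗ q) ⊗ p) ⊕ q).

0.344

1 ⊕ p = min(1, 1.000 + 0.658) = min(1, 1.658) = 1.000
~(1 ⊕ p) = 1 − 1.000 = 0.000
~(1 ⊕ p) ⊕ p = min(1, 0.000 + 0.658) = min(1, 0.658) = 0.658
So the left factor is ~(1 ⊕ p) ⊕ p = 0.658.
p ⊗ q = max(0, 0.658 + 0.002 − 1) = max(0, -0.340) = 0.000
(p ⊗ q) ⊗ p = max(0, 0.000 + 0.658 − 1) = max(0, -0.342) = 0.000
((p ⊗ q) ⊗ p) ⊕ q = min(1, 0.000 + 0.002) = min(1, 0.002) = 0.002
So the right-hand bound is ((p ⊗ q) ⊗ p) ⊕ q = 0.002.
The residuum of the Łukasiewicz t-norm gives the supremum: min(1, 1 − 0.658 + 0.002).
1 − 0.658 + 0.002 = 0.344, so t = min(1, 0.344) = 0.344.
Check: 0.658 ⊗ 0.344 = max(0, 0.002) = 0.002 ≤ 0.002.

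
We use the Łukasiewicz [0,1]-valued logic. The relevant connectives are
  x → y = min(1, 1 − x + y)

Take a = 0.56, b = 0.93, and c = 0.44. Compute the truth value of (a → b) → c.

a → b = min(1, 1 − 0.56 + 0.93) = min(1, 1.37) = 1.00
(a → b) → c = min(1, 1 − 1.00 + 0.44) = min(1, 0.44) = 0.44

0.44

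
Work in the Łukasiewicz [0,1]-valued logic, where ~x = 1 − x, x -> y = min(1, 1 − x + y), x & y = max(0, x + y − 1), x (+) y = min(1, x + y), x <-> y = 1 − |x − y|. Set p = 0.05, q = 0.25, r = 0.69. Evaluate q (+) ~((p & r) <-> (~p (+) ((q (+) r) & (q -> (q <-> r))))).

p & r = max(0, 0.05 + 0.69 − 1) = max(0, -0.26) = 0.00
~p = 1 − 0.05 = 0.95
q (+) r = min(1, 0.25 + 0.69) = min(1, 0.94) = 0.94
q <-> r = 1 − |0.25 − 0.69| = 1 − 0.44 = 0.56
q -> (q <-> r) = min(1, 1 − 0.25 + 0.56) = min(1, 1.31) = 1.00
(q (+) r) & (q -> (q <-> r)) = max(0, 0.94 + 1.00 − 1) = max(0, 0.94) = 0.94
~p (+) ((q (+) r) & (q -> (q <-> r))) = min(1, 0.95 + 0.94) = min(1, 1.89) = 1.00
(p & r) <-> (~p (+) ((q (+) r) & (q -> (q <-> r)))) = 1 − |0.00 − 1.00| = 1 − 1.00 = 0.00
~((p & r) <-> (~p (+) ((q (+) r) & (q -> (q <-> r))))) = 1 − 0.00 = 1.00
q (+) ~((p & r) <-> (~p (+) ((q (+) r) & (q -> (q <-> r))))) = min(1, 0.25 + 1.00) = min(1, 1.25) = 1.00

1.00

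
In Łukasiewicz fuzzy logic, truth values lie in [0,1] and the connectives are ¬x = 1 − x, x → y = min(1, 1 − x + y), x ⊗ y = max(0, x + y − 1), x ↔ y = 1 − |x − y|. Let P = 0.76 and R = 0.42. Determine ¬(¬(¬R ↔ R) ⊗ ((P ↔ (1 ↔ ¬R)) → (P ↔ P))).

¬R = 1 − 0.42 = 0.58
¬R ↔ R = 1 − |0.58 − 0.42| = 1 − 0.16 = 0.84
¬(¬R ↔ R) = 1 − 0.84 = 0.16
1 ↔ ¬R = 1 − |1.00 − 0.58| = 1 − 0.42 = 0.58
P ↔ (1 ↔ ¬R) = 1 − |0.76 − 0.58| = 1 − 0.18 = 0.82
P ↔ P = 1 − |0.76 − 0.76| = 1 − 0.00 = 1.00
(P ↔ (1 ↔ ¬R)) → (P ↔ P) = min(1, 1 − 0.82 + 1.00) = min(1, 1.18) = 1.00
¬(¬R ↔ R) ⊗ ((P ↔ (1 ↔ ¬R)) → (P ↔ P)) = max(0, 0.16 + 1.00 − 1) = max(0, 0.16) = 0.16
¬(¬(¬R ↔ R) ⊗ ((P ↔ (1 ↔ ¬R)) → (P ↔ P))) = 1 − 0.16 = 0.84

0.84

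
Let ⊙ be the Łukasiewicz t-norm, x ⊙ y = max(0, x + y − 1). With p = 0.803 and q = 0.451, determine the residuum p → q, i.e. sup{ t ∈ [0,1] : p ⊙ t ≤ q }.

The residuum of the Łukasiewicz t-norm gives the supremum: min(1, 1 − 0.803 + 0.451).
1 − 0.803 + 0.451 = 0.648, so t = min(1, 0.648) = 0.648.
Check: 0.803 ⊙ 0.648 = max(0, 0.451) = 0.451 ≤ 0.451.

0.648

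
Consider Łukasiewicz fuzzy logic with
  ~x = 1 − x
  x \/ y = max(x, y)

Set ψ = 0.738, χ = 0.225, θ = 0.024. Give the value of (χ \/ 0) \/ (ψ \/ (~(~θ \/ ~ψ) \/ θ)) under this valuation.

χ \/ 0 = max(0.225, 0.000) = 0.225
~θ = 1 − 0.024 = 0.976
~ψ = 1 − 0.738 = 0.262
~θ \/ ~ψ = max(0.976, 0.262) = 0.976
~(~θ \/ ~ψ) = 1 − 0.976 = 0.024
~(~θ \/ ~ψ) \/ θ = max(0.024, 0.024) = 0.024
ψ \/ (~(~θ \/ ~ψ) \/ θ) = max(0.738, 0.024) = 0.738
(χ \/ 0) \/ (ψ \/ (~(~θ \/ ~ψ) \/ θ)) = max(0.225, 0.738) = 0.738

0.738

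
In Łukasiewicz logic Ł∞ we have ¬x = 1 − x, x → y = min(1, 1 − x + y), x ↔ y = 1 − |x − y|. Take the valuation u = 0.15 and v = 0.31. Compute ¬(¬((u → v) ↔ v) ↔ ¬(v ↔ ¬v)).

0.31

u → v = min(1, 1 − 0.15 + 0.31) = min(1, 1.16) = 1.00
(u → v) ↔ v = 1 − |1.00 − 0.31| = 1 − 0.69 = 0.31
¬((u → v) ↔ v) = 1 − 0.31 = 0.69
¬v = 1 − 0.31 = 0.69
v ↔ ¬v = 1 − |0.31 − 0.69| = 1 − 0.38 = 0.62
¬(v ↔ ¬v) = 1 − 0.62 = 0.38
¬((u → v) ↔ v) ↔ ¬(v ↔ ¬v) = 1 − |0.69 − 0.38| = 1 − 0.31 = 0.69
¬(¬((u → v) ↔ v) ↔ ¬(v ↔ ¬v)) = 1 − 0.69 = 0.31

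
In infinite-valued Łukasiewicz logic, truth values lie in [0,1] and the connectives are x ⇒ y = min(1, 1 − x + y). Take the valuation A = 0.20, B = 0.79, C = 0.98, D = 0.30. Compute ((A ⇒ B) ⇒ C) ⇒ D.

0.32

A ⇒ B = min(1, 1 − 0.20 + 0.79) = min(1, 1.59) = 1.00
(A ⇒ B) ⇒ C = min(1, 1 − 1.00 + 0.98) = min(1, 0.98) = 0.98
((A ⇒ B) ⇒ C) ⇒ D = min(1, 1 − 0.98 + 0.30) = min(1, 0.32) = 0.32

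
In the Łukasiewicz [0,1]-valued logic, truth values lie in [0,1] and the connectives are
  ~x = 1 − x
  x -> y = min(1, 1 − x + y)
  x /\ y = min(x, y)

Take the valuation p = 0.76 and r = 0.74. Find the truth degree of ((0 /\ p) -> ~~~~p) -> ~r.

0 /\ p = min(0.00, 0.76) = 0.00
~p = 1 − 0.76 = 0.24
~~p = 1 − 0.24 = 0.76
~~~p = 1 − 0.76 = 0.24
~~~~p = 1 − 0.24 = 0.76
(0 /\ p) -> ~~~~p = min(1, 1 − 0.00 + 0.76) = min(1, 1.76) = 1.00
~r = 1 − 0.74 = 0.26
((0 /\ p) -> ~~~~p) -> ~r = min(1, 1 − 1.00 + 0.26) = min(1, 0.26) = 0.26

0.26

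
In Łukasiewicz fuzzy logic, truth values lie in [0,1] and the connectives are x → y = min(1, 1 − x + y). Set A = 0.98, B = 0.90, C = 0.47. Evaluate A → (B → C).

B → C = min(1, 1 − 0.90 + 0.47) = min(1, 0.57) = 0.57
A → (B → C) = min(1, 1 − 0.98 + 0.57) = min(1, 0.59) = 0.59

0.59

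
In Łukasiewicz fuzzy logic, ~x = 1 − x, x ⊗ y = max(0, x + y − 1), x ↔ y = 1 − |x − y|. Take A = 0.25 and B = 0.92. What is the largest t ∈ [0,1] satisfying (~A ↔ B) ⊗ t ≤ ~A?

0.92

~A = 1 − 0.25 = 0.75
~A ↔ B = 1 − |0.75 − 0.92| = 1 − 0.17 = 0.83
So the left factor is ~A ↔ B = 0.83.
So the right-hand bound is ~A = 0.75.
The residuum of the Łukasiewicz t-norm gives the supremum: min(1, 1 − 0.83 + 0.75).
1 − 0.83 + 0.75 = 0.92, so t = min(1, 0.92) = 0.92.
Check: 0.83 ⊗ 0.92 = max(0, 0.75) = 0.75 ≤ 0.75.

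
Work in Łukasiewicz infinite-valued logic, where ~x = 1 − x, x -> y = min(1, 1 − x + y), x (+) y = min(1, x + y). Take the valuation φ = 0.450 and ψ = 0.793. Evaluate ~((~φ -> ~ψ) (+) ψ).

~φ = 1 − 0.450 = 0.550
~ψ = 1 − 0.793 = 0.207
~φ -> ~ψ = min(1, 1 − 0.550 + 0.207) = min(1, 0.657) = 0.657
(~φ -> ~ψ) (+) ψ = min(1, 0.657 + 0.793) = min(1, 1.450) = 1.000
~((~φ -> ~ψ) (+) ψ) = 1 − 1.000 = 0.000

0.000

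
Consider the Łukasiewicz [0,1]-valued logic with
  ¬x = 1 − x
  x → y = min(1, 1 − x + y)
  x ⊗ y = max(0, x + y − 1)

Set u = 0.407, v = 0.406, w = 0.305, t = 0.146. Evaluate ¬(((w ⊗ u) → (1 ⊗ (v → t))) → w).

0.695

w ⊗ u = max(0, 0.305 + 0.407 − 1) = max(0, -0.288) = 0.000
v → t = min(1, 1 − 0.406 + 0.146) = min(1, 0.740) = 0.740
1 ⊗ (v → t) = max(0, 1.000 + 0.740 − 1) = max(0, 0.740) = 0.740
(w ⊗ u) → (1 ⊗ (v → t)) = min(1, 1 − 0.000 + 0.740) = min(1, 1.740) = 1.000
((w ⊗ u) → (1 ⊗ (v → t))) → w = min(1, 1 − 1.000 + 0.305) = min(1, 0.305) = 0.305
¬(((w ⊗ u) → (1 ⊗ (v → t))) → w) = 1 − 0.305 = 0.695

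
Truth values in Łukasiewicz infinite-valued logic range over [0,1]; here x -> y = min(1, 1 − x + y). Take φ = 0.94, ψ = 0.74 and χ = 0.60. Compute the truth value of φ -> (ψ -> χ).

0.92

ψ -> χ = min(1, 1 − 0.74 + 0.60) = min(1, 0.86) = 0.86
φ -> (ψ -> χ) = min(1, 1 − 0.94 + 0.86) = min(1, 0.92) = 0.92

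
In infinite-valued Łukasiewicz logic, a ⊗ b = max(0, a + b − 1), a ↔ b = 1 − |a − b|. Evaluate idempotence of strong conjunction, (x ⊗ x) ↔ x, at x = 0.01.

0.99

x ⊗ x = max(0, 0.01 + 0.01 − 1) = max(0, -0.98) = 0.00
(x ⊗ x) ↔ x = 1 − |0.00 − 0.01| = 1 − 0.01 = 0.99
(The value 0.99 < 1 shows this instance is not satisfied; fails in Ł∞ since a ⊗ a = max(0, 2a−1) ≠ a in general.)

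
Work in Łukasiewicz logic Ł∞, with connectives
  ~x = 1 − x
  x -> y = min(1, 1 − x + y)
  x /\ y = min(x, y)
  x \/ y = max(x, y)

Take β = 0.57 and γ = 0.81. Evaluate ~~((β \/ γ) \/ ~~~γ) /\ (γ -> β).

0.76

β \/ γ = max(0.57, 0.81) = 0.81
~γ = 1 − 0.81 = 0.19
~~γ = 1 − 0.19 = 0.81
~~~γ = 1 − 0.81 = 0.19
(β \/ γ) \/ ~~~γ = max(0.81, 0.19) = 0.81
~((β \/ γ) \/ ~~~γ) = 1 − 0.81 = 0.19
~~((β \/ γ) \/ ~~~γ) = 1 − 0.19 = 0.81
γ -> β = min(1, 1 − 0.81 + 0.57) = min(1, 0.76) = 0.76
~~((β \/ γ) \/ ~~~γ) /\ (γ -> β) = min(0.81, 0.76) = 0.76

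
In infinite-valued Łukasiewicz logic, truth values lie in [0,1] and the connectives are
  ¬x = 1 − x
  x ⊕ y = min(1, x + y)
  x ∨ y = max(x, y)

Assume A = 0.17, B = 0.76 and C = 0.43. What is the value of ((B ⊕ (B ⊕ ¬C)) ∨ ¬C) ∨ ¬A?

1.00

¬C = 1 − 0.43 = 0.57
B ⊕ ¬C = min(1, 0.76 + 0.57) = min(1, 1.33) = 1.00
B ⊕ (B ⊕ ¬C) = min(1, 0.76 + 1.00) = min(1, 1.76) = 1.00
(B ⊕ (B ⊕ ¬C)) ∨ ¬C = max(1.00, 0.57) = 1.00
¬A = 1 − 0.17 = 0.83
((B ⊕ (B ⊕ ¬C)) ∨ ¬C) ∨ ¬A = max(1.00, 0.83) = 1.00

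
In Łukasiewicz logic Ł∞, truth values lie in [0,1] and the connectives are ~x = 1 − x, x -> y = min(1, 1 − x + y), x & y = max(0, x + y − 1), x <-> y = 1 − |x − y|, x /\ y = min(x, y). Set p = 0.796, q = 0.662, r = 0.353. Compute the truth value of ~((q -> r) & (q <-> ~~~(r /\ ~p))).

q -> r = min(1, 1 − 0.662 + 0.353) = min(1, 0.691) = 0.691
~p = 1 − 0.796 = 0.204
r /\ ~p = min(0.353, 0.204) = 0.204
~(r /\ ~p) = 1 − 0.204 = 0.796
~~(r /\ ~p) = 1 − 0.796 = 0.204
~~~(r /\ ~p) = 1 − 0.204 = 0.796
q <-> ~~~(r /\ ~p) = 1 − |0.662 − 0.796| = 1 − 0.134 = 0.866
(q -> r) & (q <-> ~~~(r /\ ~p)) = max(0, 0.691 + 0.866 − 1) = max(0, 0.557) = 0.557
~((q -> r) & (q <-> ~~~(r /\ ~p))) = 1 − 0.557 = 0.443

0.443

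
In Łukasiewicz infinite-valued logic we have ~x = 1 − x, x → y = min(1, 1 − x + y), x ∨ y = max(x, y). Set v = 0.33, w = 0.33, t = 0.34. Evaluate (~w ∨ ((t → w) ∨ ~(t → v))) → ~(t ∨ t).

0.67

~w = 1 − 0.33 = 0.67
t → w = min(1, 1 − 0.34 + 0.33) = min(1, 0.99) = 0.99
t → v = min(1, 1 − 0.34 + 0.33) = min(1, 0.99) = 0.99
~(t → v) = 1 − 0.99 = 0.01
(t → w) ∨ ~(t → v) = max(0.99, 0.01) = 0.99
~w ∨ ((t → w) ∨ ~(t → v)) = max(0.67, 0.99) = 0.99
t ∨ t = max(0.34, 0.34) = 0.34
~(t ∨ t) = 1 − 0.34 = 0.66
(~w ∨ ((t → w) ∨ ~(t → v))) → ~(t ∨ t) = min(1, 1 − 0.99 + 0.66) = min(1, 0.67) = 0.67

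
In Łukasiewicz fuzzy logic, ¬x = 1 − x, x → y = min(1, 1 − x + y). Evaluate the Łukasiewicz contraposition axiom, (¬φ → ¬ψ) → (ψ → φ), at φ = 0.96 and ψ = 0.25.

1.00

¬φ = 1 − 0.96 = 0.04
¬ψ = 1 − 0.25 = 0.75
¬φ → ¬ψ = min(1, 1 − 0.04 + 0.75) = min(1, 1.71) = 1.00
ψ → φ = min(1, 1 − 0.25 + 0.96) = min(1, 1.71) = 1.00
(¬φ → ¬ψ) → (ψ → φ) = min(1, 1 − 1.00 + 1.00) = min(1, 1.00) = 1.00
(As expected: an axiom of Ł∞, always 1.)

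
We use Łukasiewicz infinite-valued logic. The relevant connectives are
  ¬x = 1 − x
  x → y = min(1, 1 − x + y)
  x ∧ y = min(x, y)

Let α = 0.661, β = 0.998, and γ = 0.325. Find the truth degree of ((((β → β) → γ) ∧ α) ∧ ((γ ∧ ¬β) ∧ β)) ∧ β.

β → β = min(1, 1 − 0.998 + 0.998) = min(1, 1.000) = 1.000
(β → β) → γ = min(1, 1 − 1.000 + 0.325) = min(1, 0.325) = 0.325
((β → β) → γ) ∧ α = min(0.325, 0.661) = 0.325
¬β = 1 − 0.998 = 0.002
γ ∧ ¬β = min(0.325, 0.002) = 0.002
(γ ∧ ¬β) ∧ β = min(0.002, 0.998) = 0.002
(((β → β) → γ) ∧ α) ∧ ((γ ∧ ¬β) ∧ β) = min(0.325, 0.002) = 0.002
((((β → β) → γ) ∧ α) ∧ ((γ ∧ ¬β) ∧ β)) ∧ β = min(0.002, 0.998) = 0.002

0.002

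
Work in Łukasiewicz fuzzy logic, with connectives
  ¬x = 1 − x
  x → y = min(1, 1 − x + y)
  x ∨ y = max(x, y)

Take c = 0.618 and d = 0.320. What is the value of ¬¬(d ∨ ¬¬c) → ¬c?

¬c = 1 − 0.618 = 0.382
¬¬c = 1 − 0.382 = 0.618
d ∨ ¬¬c = max(0.320, 0.618) = 0.618
¬(d ∨ ¬¬c) = 1 − 0.618 = 0.382
¬¬(d ∨ ¬¬c) = 1 − 0.382 = 0.618
¬¬(d ∨ ¬¬c) → ¬c = min(1, 1 − 0.618 + 0.382) = min(1, 0.764) = 0.764

0.764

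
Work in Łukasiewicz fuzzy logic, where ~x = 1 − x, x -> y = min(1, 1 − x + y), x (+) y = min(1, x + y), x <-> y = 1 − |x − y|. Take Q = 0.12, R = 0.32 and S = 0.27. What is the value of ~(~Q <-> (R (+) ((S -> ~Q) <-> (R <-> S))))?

~Q = 1 − 0.12 = 0.88
S -> ~Q = min(1, 1 − 0.27 + 0.88) = min(1, 1.61) = 1.00
R <-> S = 1 − |0.32 − 0.27| = 1 − 0.05 = 0.95
(S -> ~Q) <-> (R <-> S) = 1 − |1.00 − 0.95| = 1 − 0.05 = 0.95
R (+) ((S -> ~Q) <-> (R <-> S)) = min(1, 0.32 + 0.95) = min(1, 1.27) = 1.00
~Q <-> (R (+) ((S -> ~Q) <-> (R <-> S))) = 1 − |0.88 − 1.00| = 1 − 0.12 = 0.88
~(~Q <-> (R (+) ((S -> ~Q) <-> (R <-> S)))) = 1 − 0.88 = 0.12

0.12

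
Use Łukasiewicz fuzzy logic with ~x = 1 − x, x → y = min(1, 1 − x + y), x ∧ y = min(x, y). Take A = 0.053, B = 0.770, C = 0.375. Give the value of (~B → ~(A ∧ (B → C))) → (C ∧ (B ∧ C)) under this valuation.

~B = 1 − 0.770 = 0.230
B → C = min(1, 1 − 0.770 + 0.375) = min(1, 0.605) = 0.605
A ∧ (B → C) = min(0.053, 0.605) = 0.053
~(A ∧ (B → C)) = 1 − 0.053 = 0.947
~B → ~(A ∧ (B → C)) = min(1, 1 − 0.230 + 0.947) = min(1, 1.717) = 1.000
B ∧ C = min(0.770, 0.375) = 0.375
C ∧ (B ∧ C) = min(0.375, 0.375) = 0.375
(~B → ~(A ∧ (B → C))) → (C ∧ (B ∧ C)) = min(1, 1 − 1.000 + 0.375) = min(1, 0.375) = 0.375

0.375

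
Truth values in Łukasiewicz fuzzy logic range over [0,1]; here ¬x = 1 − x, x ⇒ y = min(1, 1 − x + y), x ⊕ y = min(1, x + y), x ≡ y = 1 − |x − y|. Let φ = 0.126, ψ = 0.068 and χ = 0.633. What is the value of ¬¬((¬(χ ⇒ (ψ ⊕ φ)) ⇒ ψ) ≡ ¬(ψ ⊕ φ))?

0.823

ψ ⊕ φ = min(1, 0.068 + 0.126) = min(1, 0.194) = 0.194
χ ⇒ (ψ ⊕ φ) = min(1, 1 − 0.633 + 0.194) = min(1, 0.561) = 0.561
¬(χ ⇒ (ψ ⊕ φ)) = 1 − 0.561 = 0.439
¬(χ ⇒ (ψ ⊕ φ)) ⇒ ψ = min(1, 1 − 0.439 + 0.068) = min(1, 0.629) = 0.629
¬(ψ ⊕ φ) = 1 − 0.194 = 0.806
(¬(χ ⇒ (ψ ⊕ φ)) ⇒ ψ) ≡ ¬(ψ ⊕ φ) = 1 − |0.629 − 0.806| = 1 − 0.177 = 0.823
¬((¬(χ ⇒ (ψ ⊕ φ)) ⇒ ψ) ≡ ¬(ψ ⊕ φ)) = 1 − 0.823 = 0.177
¬¬((¬(χ ⇒ (ψ ⊕ φ)) ⇒ ψ) ≡ ¬(ψ ⊕ φ)) = 1 − 0.177 = 0.823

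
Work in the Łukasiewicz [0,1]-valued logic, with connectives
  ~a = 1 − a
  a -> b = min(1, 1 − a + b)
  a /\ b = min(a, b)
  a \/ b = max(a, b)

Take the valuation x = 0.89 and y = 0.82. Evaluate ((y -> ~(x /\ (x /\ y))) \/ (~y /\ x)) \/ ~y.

x /\ y = min(0.89, 0.82) = 0.82
x /\ (x /\ y) = min(0.89, 0.82) = 0.82
~(x /\ (x /\ y)) = 1 − 0.82 = 0.18
y -> ~(x /\ (x /\ y)) = min(1, 1 − 0.82 + 0.18) = min(1, 0.36) = 0.36
~y = 1 − 0.82 = 0.18
~y /\ x = min(0.18, 0.89) = 0.18
(y -> ~(x /\ (x /\ y))) \/ (~y /\ x) = max(0.36, 0.18) = 0.36
((y -> ~(x /\ (x /\ y))) \/ (~y /\ x)) \/ ~y = max(0.36, 0.18) = 0.36

0.36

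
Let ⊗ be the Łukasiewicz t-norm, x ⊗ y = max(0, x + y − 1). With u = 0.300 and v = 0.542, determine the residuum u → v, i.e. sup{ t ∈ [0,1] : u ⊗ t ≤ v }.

The residuum of the Łukasiewicz t-norm gives the supremum: min(1, 1 − 0.300 + 0.542).
1 − 0.300 + 0.542 = 1.242, so t = min(1, 1.242) = 1.000.
Check: 0.300 ⊗ 1.000 = max(0, 0.300) = 0.300 ≤ 0.542.

1.000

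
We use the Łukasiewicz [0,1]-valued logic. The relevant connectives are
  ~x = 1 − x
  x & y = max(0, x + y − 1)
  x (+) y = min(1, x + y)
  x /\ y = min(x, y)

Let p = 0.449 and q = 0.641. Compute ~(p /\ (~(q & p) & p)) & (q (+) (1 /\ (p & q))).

0.372

q & p = max(0, 0.641 + 0.449 − 1) = max(0, 0.090) = 0.090
~(q & p) = 1 − 0.090 = 0.910
~(q & p) & p = max(0, 0.910 + 0.449 − 1) = max(0, 0.359) = 0.359
p /\ (~(q & p) & p) = min(0.449, 0.359) = 0.359
~(p /\ (~(q & p) & p)) = 1 − 0.359 = 0.641
p & q = max(0, 0.449 + 0.641 − 1) = max(0, 0.090) = 0.090
1 /\ (p & q) = min(1.000, 0.090) = 0.090
q (+) (1 /\ (p & q)) = min(1, 0.641 + 0.090) = min(1, 0.731) = 0.731
~(p /\ (~(q & p) & p)) & (q (+) (1 /\ (p & q))) = max(0, 0.641 + 0.731 − 1) = max(0, 0.372) = 0.372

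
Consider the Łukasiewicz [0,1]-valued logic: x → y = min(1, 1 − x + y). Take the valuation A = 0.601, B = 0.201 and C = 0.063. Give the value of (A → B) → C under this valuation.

A → B = min(1, 1 − 0.601 + 0.201) = min(1, 0.600) = 0.600
(A → B) → C = min(1, 1 − 0.600 + 0.063) = min(1, 0.463) = 0.463

0.463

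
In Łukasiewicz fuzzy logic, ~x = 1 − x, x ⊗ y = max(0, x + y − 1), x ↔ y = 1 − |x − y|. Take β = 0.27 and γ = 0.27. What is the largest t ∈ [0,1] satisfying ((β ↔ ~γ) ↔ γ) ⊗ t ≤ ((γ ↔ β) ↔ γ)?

0.54

~γ = 1 − 0.27 = 0.73
β ↔ ~γ = 1 − |0.27 − 0.73| = 1 − 0.46 = 0.54
(β ↔ ~γ) ↔ γ = 1 − |0.54 − 0.27| = 1 − 0.27 = 0.73
So the left factor is (β ↔ ~γ) ↔ γ = 0.73.
γ ↔ β = 1 − |0.27 − 0.27| = 1 − 0.00 = 1.00
(γ ↔ β) ↔ γ = 1 − |1.00 − 0.27| = 1 − 0.73 = 0.27
So the right-hand bound is (γ ↔ β) ↔ γ = 0.27.
The residuum of the Łukasiewicz t-norm gives the supremum: min(1, 1 − 0.73 + 0.27).
1 − 0.73 + 0.27 = 0.54, so t = min(1, 0.54) = 0.54.
Check: 0.73 ⊗ 0.54 = max(0, 0.27) = 0.27 ≤ 0.27.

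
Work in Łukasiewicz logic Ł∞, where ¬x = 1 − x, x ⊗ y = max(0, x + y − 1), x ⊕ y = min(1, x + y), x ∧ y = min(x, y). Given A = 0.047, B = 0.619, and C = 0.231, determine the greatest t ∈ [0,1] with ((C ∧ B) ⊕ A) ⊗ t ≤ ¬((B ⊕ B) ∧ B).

1.000

C ∧ B = min(0.231, 0.619) = 0.231
(C ∧ B) ⊕ A = min(1, 0.231 + 0.047) = min(1, 0.278) = 0.278
So the left factor is (C ∧ B) ⊕ A = 0.278.
B ⊕ B = min(1, 0.619 + 0.619) = min(1, 1.238) = 1.000
(B ⊕ B) ∧ B = min(1.000, 0.619) = 0.619
¬((B ⊕ B) ∧ B) = 1 − 0.619 = 0.381
So the right-hand bound is ¬((B ⊕ B) ∧ B) = 0.381.
The residuum of the Łukasiewicz t-norm gives the supremum: min(1, 1 − 0.278 + 0.381).
1 − 0.278 + 0.381 = 1.103, so t = min(1, 1.103) = 1.000.
Check: 0.278 ⊗ 1.000 = max(0, 0.278) = 0.278 ≤ 0.381.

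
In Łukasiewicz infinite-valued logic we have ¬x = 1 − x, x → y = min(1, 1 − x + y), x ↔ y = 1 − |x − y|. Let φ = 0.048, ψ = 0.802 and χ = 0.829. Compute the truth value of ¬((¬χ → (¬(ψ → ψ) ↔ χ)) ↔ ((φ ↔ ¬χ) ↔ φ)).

¬χ = 1 − 0.829 = 0.171
ψ → ψ = min(1, 1 − 0.802 + 0.802) = min(1, 1.000) = 1.000
¬(ψ → ψ) = 1 − 1.000 = 0.000
¬(ψ → ψ) ↔ χ = 1 − |0.000 − 0.829| = 1 − 0.829 = 0.171
¬χ → (¬(ψ → ψ) ↔ χ) = min(1, 1 − 0.171 + 0.171) = min(1, 1.000) = 1.000
φ ↔ ¬χ = 1 − |0.048 − 0.171| = 1 − 0.123 = 0.877
(φ ↔ ¬χ) ↔ φ = 1 − |0.877 − 0.048| = 1 − 0.829 = 0.171
(¬χ → (¬(ψ → ψ) ↔ χ)) ↔ ((φ ↔ ¬χ) ↔ φ) = 1 − |1.000 − 0.171| = 1 − 0.829 = 0.171
¬((¬χ → (¬(ψ → ψ) ↔ χ)) ↔ ((φ ↔ ¬χ) ↔ φ)) = 1 − 0.171 = 0.829

0.829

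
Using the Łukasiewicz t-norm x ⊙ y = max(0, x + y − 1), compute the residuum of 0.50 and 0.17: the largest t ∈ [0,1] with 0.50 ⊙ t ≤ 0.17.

0.67

The residuum of the Łukasiewicz t-norm gives the supremum: min(1, 1 − 0.50 + 0.17).
1 − 0.50 + 0.17 = 0.67, so t = min(1, 0.67) = 0.67.
Check: 0.50 ⊙ 0.67 = max(0, 0.17) = 0.17 ≤ 0.17.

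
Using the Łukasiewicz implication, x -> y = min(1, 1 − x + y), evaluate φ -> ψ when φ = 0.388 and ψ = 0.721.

φ -> ψ = min(1, 1 − 0.388 + 0.721) = min(1, 1.333) = 1.000
For comparison, the Gödel implication (1 if x ≤ y else y) would give 1.000.

1.000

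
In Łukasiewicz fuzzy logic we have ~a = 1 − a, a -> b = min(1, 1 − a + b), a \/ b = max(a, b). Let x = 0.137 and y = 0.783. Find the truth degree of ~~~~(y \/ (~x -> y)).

~x = 1 − 0.137 = 0.863
~x -> y = min(1, 1 − 0.863 + 0.783) = min(1, 0.920) = 0.920
y \/ (~x -> y) = max(0.783, 0.920) = 0.920
~(y \/ (~x -> y)) = 1 − 0.920 = 0.080
~~(y \/ (~x -> y)) = 1 − 0.080 = 0.920
~~~(y \/ (~x -> y)) = 1 − 0.920 = 0.080
~~~~(y \/ (~x -> y)) = 1 − 0.080 = 0.920

0.920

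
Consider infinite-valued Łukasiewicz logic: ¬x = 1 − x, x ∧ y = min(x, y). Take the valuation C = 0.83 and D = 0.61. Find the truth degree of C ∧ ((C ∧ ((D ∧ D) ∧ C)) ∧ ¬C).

D ∧ D = min(0.61, 0.61) = 0.61
(D ∧ D) ∧ C = min(0.61, 0.83) = 0.61
C ∧ ((D ∧ D) ∧ C) = min(0.83, 0.61) = 0.61
¬C = 1 − 0.83 = 0.17
(C ∧ ((D ∧ D) ∧ C)) ∧ ¬C = min(0.61, 0.17) = 0.17
C ∧ ((C ∧ ((D ∧ D) ∧ C)) ∧ ¬C) = min(0.83, 0.17) = 0.17

0.17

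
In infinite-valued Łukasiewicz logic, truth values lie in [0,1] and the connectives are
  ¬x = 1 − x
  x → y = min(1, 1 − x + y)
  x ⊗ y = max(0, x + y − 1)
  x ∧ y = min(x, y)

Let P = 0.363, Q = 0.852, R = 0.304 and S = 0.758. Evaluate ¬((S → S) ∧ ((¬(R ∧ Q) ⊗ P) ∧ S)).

S → S = min(1, 1 − 0.758 + 0.758) = min(1, 1.000) = 1.000
R ∧ Q = min(0.304, 0.852) = 0.304
¬(R ∧ Q) = 1 − 0.304 = 0.696
¬(R ∧ Q) ⊗ P = max(0, 0.696 + 0.363 − 1) = max(0, 0.059) = 0.059
(¬(R ∧ Q) ⊗ P) ∧ S = min(0.059, 0.758) = 0.059
(S → S) ∧ ((¬(R ∧ Q) ⊗ P) ∧ S) = min(1.000, 0.059) = 0.059
¬((S → S) ∧ ((¬(R ∧ Q) ⊗ P) ∧ S)) = 1 − 0.059 = 0.941

0.941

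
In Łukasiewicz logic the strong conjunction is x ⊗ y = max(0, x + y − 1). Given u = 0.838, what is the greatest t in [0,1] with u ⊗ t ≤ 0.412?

The residuum of the Łukasiewicz t-norm gives the supremum: min(1, 1 − 0.838 + 0.412).
1 − 0.838 + 0.412 = 0.574, so t = min(1, 0.574) = 0.574.
Check: 0.838 ⊗ 0.574 = max(0, 0.412) = 0.412 ≤ 0.412.

0.574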